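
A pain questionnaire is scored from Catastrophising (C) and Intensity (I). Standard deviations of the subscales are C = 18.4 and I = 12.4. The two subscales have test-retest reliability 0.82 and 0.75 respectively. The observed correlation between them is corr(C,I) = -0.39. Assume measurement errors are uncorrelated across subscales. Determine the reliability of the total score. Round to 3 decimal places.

Var(C+I) = 18.4² + 12.4² + 2·[18.4·12.4·(-0.39)] = 492.32 − 177.965 = 314.355.
Under uncorrelated errors the observed covariances equal the true-score covariances, so only the own-variance terms attenuate.
True-score variance = [18.4²·0.82 + 12.4²·0.75] − 177.965 = 392.939 − 177.965 = 214.974.
Reliability = 214.974 / 314.355 = 0.684.

0.684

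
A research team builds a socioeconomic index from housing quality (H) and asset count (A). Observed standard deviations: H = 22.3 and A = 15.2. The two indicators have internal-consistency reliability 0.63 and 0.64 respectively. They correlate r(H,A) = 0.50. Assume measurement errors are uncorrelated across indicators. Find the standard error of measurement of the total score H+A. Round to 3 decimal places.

Var(total) = 728.33 + 338.96 = 1067.29.
True-score variance = 461.158 + 338.96 = 800.118, so reliability = 0.7497.
Error variance = 1067.29 − 800.118 = 267.172; SEM = √267.172 = 16.345.

16.345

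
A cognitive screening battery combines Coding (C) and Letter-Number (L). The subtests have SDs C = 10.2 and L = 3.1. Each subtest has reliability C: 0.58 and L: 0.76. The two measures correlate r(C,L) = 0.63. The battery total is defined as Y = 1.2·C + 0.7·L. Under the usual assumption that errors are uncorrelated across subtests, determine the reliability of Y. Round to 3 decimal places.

Var(Y) = 1.2²·10.2² + 0.7²·3.1² + 2·[0.84·10.2·3.1·0.63] = 154.526 + 33.4666 = 187.993.
Because errors are independent across components, Cov(Tᵢ,Tⱼ) = Cov(Xᵢ,Xⱼ); the off-diagonal part of the true-score variance is the same as above.
True-score variance = [1.2²·10.2²·0.58 + 0.7²·3.1²·0.76] + 33.4666 = 90.473 + 33.4666 = 123.94.
Reliability = 123.94 / 187.993 = 0.659.

0.659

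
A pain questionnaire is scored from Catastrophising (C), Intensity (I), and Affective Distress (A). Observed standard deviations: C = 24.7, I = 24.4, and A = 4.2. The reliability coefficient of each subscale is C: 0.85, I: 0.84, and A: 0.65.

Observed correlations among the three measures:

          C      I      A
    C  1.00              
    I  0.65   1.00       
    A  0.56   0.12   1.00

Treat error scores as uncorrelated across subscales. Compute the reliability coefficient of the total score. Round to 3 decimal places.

Var(C+I+A) = 24.7² + 24.4² + 4.2² + 2·[24.7·24.4·0.65 + 24.7·4.2·0.56 + 24.4·4.2·0.12] = 1223.09 + 924.268 = 2147.36.
With uncorrelated errors the cross-covariances are all true-score covariance, so they carry over unchanged; only the diagonal terms shrink to ρᵢσᵢ².
True-score variance = [24.7²·0.85 + 24.4²·0.84 + 4.2²·0.65] + 924.268 = 1030.14 + 924.268 = 1954.41.
Reliability = 1954.41 / 2147.36 = 0.910.

0.910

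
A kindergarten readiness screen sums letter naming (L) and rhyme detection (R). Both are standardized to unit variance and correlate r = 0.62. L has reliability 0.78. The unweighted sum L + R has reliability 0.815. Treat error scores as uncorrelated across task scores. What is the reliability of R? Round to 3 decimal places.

Var(L+R) = 2 + 2·0.62 = 3.240.
True-score variance = ρ_L + ρ_R + 2·0.62, so 0.815 = (0.78 + ρ_R + 1.24) / 3.240.
ρ_R = 0.815·3.240 − 0.78 − 1.24 = 0.621.

0.621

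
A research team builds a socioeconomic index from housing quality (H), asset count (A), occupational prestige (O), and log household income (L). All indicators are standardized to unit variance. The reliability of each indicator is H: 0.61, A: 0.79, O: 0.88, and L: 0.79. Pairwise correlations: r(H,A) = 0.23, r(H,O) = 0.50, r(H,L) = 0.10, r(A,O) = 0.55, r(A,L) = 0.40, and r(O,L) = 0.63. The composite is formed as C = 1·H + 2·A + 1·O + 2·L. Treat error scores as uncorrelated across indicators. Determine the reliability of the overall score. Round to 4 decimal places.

Var(C) = 1 + 2² + 1 + 2² + 2·[2·0.23 + 0.50 + 2·0.10 + 2·0.55 + 4·0.40 + 2·0.63] = 10 + 10.24 = 20.24.
With uncorrelated errors the cross-covariances are all true-score covariance, so they carry over unchanged; only the diagonal terms shrink to ρᵢσᵢ².
True-score variance = [0.61 + 2²·0.79 + 0.88 + 2²·0.79] + 10.24 = 7.81 + 10.24 = 18.05.
Reliability = 18.05 / 20.24 = 0.8918.

0.8918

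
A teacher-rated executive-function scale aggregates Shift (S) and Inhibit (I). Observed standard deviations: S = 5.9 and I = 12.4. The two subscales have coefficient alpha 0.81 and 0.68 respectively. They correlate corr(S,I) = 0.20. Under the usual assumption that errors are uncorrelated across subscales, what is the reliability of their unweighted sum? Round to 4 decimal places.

0.7438

Var(S+I) = 5.9² + 12.4² + 2·[5.9·12.4·0.20] = 188.57 + 29.264 = 217.834.
Because errors are independent across components, Cov(Tᵢ,Tⱼ) = Cov(Xᵢ,Xⱼ); the off-diagonal part of the true-score variance is the same as above.
True-score variance = [5.9²·0.81 + 12.4²·0.68] + 29.264 = 132.753 + 29.264 = 162.017.
Reliability = 162.017 / 217.834 = 0.7438.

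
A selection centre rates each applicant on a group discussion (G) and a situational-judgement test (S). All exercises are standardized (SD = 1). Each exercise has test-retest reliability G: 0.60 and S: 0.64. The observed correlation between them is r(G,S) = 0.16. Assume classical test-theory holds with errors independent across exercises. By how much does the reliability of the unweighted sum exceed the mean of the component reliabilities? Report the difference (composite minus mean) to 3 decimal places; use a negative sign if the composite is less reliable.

Var(sum) = 2 + 0.32 = 2.32; true-score variance = 1.24 + 0.32 = 1.56; composite reliability = 0.6724.
Mean component reliability = 0.6200.
Difference = 0.6724 − 0.6200 = 0.052.

0.052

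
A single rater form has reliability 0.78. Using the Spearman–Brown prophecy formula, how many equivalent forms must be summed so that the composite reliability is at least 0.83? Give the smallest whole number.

k ≥ ρ*(1−ρ₁)/(ρ₁(1−ρ*)) = 0.83·0.22 / (0.78·0.17) = 1.377.
Smallest integer k = 2.

2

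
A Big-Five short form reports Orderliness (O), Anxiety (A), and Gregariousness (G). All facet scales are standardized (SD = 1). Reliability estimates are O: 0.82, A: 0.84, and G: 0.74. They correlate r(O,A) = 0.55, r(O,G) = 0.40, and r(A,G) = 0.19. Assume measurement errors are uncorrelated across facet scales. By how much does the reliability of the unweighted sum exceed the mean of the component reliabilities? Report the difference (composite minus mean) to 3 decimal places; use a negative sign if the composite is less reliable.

Var(sum) = 3 + 2.28 = 5.28; true-score variance = 2.4 + 2.28 = 4.68; composite reliability = 0.8864.
Mean component reliability = 0.8000.
Difference = 0.8864 − 0.8000 = 0.086.

0.086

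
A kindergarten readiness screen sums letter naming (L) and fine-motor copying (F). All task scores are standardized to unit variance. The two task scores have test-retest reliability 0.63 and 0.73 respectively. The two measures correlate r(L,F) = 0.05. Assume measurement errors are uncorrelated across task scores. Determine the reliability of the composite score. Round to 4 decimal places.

Var(L+F) = 2 + 2·[0.05] = 2 + 0.1 = 2.1.
Under uncorrelated errors the observed covariances equal the true-score covariances, so only the own-variance terms attenuate.
True-score variance = [0.63 + 0.73] + 0.1 = 1.36 + 0.1 = 1.46.
Reliability = 1.46 / 2.1 = 0.6952.

0.6952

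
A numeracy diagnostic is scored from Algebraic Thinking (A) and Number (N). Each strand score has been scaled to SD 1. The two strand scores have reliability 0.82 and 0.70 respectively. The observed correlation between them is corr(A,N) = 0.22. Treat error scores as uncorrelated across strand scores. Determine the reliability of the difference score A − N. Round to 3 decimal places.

0.692

Var(A−N) = 1 + 1 − 2·0.22 = 2 − 0.44 = 1.56.
With uncorrelated errors the cross-covariances are all true-score covariance, so they carry over unchanged; only the diagonal terms shrink to ρᵢσᵢ².
True-score variance = [0.82 + 0.70] − 0.44 = 1.52 − 0.44 = 1.08.
Reliability = 1.08 / 1.56 = 0.692.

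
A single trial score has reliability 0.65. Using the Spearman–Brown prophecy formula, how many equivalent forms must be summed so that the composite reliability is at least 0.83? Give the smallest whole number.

k ≥ ρ*(1−ρ₁)/(ρ₁(1−ρ*)) = 0.83·0.35 / (0.65·0.17) = 2.629.
Smallest integer k = 3.

3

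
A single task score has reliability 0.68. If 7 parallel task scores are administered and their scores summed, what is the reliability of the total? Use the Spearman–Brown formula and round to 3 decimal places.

0.937

ρ_k = kρ / (1 + (k−1)ρ) = 7·0.68 / (1 + 6·0.68) = 4.760 / 5.080 = 0.937.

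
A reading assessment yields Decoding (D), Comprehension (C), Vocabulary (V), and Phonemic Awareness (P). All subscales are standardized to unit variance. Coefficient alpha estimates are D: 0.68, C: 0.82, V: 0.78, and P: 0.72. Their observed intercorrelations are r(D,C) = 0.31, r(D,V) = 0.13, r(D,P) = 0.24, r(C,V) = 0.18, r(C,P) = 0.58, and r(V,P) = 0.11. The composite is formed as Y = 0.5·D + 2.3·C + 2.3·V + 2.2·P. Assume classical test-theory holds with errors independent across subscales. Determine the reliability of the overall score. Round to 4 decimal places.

0.8639

Var(Y) = 0.5² + 2.3² + 2.3² + 2.2² + 2·[1.15·0.31 + 1.15·0.13 + 1.1·0.24 + 5.29·0.18 + 5.06·0.58 + 5.06·0.11] = 15.67 + 10.4272 = 26.0972.
Under uncorrelated errors the observed covariances equal the true-score covariances, so only the own-variance terms attenuate.
True-score variance = [0.5²·0.68 + 2.3²·0.82 + 2.3²·0.78 + 2.2²·0.72] + 10.4272 = 12.1188 + 10.4272 = 22.546.
Reliability = 22.546 / 26.0972 = 0.8639.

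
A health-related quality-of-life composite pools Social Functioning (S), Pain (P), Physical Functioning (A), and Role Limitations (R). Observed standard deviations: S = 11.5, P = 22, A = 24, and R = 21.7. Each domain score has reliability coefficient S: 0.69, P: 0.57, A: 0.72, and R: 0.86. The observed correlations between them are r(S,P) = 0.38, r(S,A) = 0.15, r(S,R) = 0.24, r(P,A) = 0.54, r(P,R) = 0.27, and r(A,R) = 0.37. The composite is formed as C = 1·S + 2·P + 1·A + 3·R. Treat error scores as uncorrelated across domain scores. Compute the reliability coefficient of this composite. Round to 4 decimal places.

Var(C) = 11.5² + 2²·22² + 24² + 3²·21.7² + 2·[2·11.5·22·0.38 + 11.5·24·0.15 + 3·11.5·21.7·0.24 + 2·22·24·0.54 + 6·22·21.7·0.27 + 3·24·21.7·0.37] = 6882.26 + 4670.14 = 11552.4.
Because errors are independent across components, Cov(Tᵢ,Tⱼ) = Cov(Xᵢ,Xⱼ); the off-diagonal part of the true-score variance is the same as above.
True-score variance = [11.5²·0.69 + 2²·22²·0.57 + 24²·0.72 + 3²·21.7²·0.86] + 4670.14 = 5254.18 + 4670.14 = 9924.33.
Reliability = 9924.33 / 11552.4 = 0.8591.

0.8591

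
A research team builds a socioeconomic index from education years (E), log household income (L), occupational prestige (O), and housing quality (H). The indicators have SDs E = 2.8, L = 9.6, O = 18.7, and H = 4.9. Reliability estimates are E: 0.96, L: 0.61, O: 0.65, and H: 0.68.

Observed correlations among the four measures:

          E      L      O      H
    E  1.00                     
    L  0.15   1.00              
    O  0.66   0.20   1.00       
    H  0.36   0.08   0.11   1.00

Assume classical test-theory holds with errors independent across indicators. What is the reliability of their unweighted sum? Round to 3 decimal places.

0.748

Var(E+L+O+H) = 2.8² + 9.6² + 18.7² + 4.9² + 2·[2.8·9.6·0.15 + 2.8·18.7·0.66 + 2.8·4.9·0.36 + 9.6·18.7·0.20 + 9.6·4.9·0.08 + 18.7·4.9·0.11] = 473.7 + 186.551 = 660.251.
Because errors are independent across components, Cov(Tᵢ,Tⱼ) = Cov(Xᵢ,Xⱼ); the off-diagonal part of the true-score variance is the same as above.
True-score variance = [2.8²·0.96 + 9.6²·0.61 + 18.7²·0.65 + 4.9²·0.68] + 186.551 = 307.369 + 186.551 = 493.92.
Reliability = 493.92 / 660.251 = 0.748.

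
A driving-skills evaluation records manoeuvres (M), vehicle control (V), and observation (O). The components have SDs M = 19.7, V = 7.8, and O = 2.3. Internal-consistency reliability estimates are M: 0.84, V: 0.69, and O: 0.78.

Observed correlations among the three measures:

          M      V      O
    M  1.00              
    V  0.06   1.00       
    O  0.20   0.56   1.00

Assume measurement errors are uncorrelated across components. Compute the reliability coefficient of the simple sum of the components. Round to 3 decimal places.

0.839

Var(M+V+O) = 19.7² + 7.8² + 2.3² + 2·[19.7·7.8·0.06 + 19.7·2.3·0.20 + 7.8·2.3·0.56] = 454.22 + 56.656 = 510.876.
Because errors are independent across components, Cov(Tᵢ,Tⱼ) = Cov(Xᵢ,Xⱼ); the off-diagonal part of the true-score variance is the same as above.
True-score variance = [19.7²·0.84 + 7.8²·0.69 + 2.3²·0.78] + 56.656 = 372.101 + 56.656 = 428.757.
Reliability = 428.757 / 510.876 = 0.839.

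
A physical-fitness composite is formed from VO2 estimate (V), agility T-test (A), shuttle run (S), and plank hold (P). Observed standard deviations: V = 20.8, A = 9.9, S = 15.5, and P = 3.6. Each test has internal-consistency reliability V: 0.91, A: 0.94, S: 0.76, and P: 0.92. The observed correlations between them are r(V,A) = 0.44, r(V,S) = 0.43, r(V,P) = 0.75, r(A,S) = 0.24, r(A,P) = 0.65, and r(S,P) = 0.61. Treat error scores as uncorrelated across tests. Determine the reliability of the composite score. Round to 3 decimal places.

0.933

Var(V+A+S+P) = 20.8² + 9.9² + 15.5² + 3.6² + 2·[20.8·9.9·0.44 + 20.8·15.5·0.43 + 20.8·3.6·0.75 + 9.9·15.5·0.24 + 9.9·3.6·0.65 + 15.5·3.6·0.61] = 783.86 + 758.858 = 1542.72.
Because errors are independent across components, Cov(Tᵢ,Tⱼ) = Cov(Xᵢ,Xⱼ); the off-diagonal part of the true-score variance is the same as above.
True-score variance = [20.8²·0.91 + 9.9²·0.94 + 15.5²·0.76 + 3.6²·0.92] + 758.858 = 680.345 + 758.858 = 1439.2.
Reliability = 1439.2 / 1542.72 = 0.933.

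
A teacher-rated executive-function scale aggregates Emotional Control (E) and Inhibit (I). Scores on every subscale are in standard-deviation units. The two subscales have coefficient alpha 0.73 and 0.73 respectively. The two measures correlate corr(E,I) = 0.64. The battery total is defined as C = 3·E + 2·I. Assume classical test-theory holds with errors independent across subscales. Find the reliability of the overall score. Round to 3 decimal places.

0.830

Var(C) = 3² + 2² + 2·[6·0.64] = 13 + 7.68 = 20.68.
Under uncorrelated errors the observed covariances equal the true-score covariances, so only the own-variance terms attenuate.
True-score variance = [3²·0.73 + 2²·0.73] + 7.68 = 9.49 + 7.68 = 17.17.
Reliability = 17.17 / 20.68 = 0.830.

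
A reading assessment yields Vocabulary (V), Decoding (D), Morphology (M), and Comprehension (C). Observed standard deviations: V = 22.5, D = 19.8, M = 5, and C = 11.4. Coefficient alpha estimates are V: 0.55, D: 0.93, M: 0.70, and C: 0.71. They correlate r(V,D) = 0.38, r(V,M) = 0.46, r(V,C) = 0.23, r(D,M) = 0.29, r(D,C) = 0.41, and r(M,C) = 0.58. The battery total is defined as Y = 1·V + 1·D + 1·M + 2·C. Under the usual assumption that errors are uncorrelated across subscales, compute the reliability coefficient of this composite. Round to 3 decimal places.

0.846

Var(Y) = 22.5² + 19.8² + 5² + 2²·11.4² + 2·[22.5·19.8·0.38 + 22.5·5·0.46 + 2·22.5·11.4·0.23 + 19.8·5·0.29 + 2·19.8·11.4·0.41 + 2·5·11.4·0.58] = 1443.13 + 1237.9 = 2681.03.
With uncorrelated errors the cross-covariances are all true-score covariance, so they carry over unchanged; only the diagonal terms shrink to ρᵢσᵢ².
True-score variance = [22.5²·0.55 + 19.8²·0.93 + 5²·0.70 + 2²·11.4²·0.71] + 1237.9 = 1029.62 + 1237.9 = 2267.52.
Reliability = 2267.52 / 2681.03 = 0.846.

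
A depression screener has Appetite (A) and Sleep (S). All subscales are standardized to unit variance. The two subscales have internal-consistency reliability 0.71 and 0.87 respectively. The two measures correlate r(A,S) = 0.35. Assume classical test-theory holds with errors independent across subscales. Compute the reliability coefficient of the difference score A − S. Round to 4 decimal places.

Var(A−S) = 1 + 1 − 2·0.35 = 2 − 0.7 = 1.3.
With uncorrelated errors the cross-covariances are all true-score covariance, so they carry over unchanged; only the diagonal terms shrink to ρᵢσᵢ².
True-score variance = [0.71 + 0.87] − 0.7 = 1.58 − 0.7 = 0.88.
Reliability = 0.88 / 1.3 = 0.6769.

0.6769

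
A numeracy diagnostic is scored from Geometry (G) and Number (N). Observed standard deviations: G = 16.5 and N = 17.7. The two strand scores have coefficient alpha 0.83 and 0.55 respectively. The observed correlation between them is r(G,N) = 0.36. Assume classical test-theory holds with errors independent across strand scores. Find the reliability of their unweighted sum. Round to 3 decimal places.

Var(G+N) = 16.5² + 17.7² + 2·[16.5·17.7·0.36] = 585.54 + 210.276 = 795.816.
With uncorrelated errors the cross-covariances are all true-score covariance, so they carry over unchanged; only the diagonal terms shrink to ρᵢσᵢ².
True-score variance = [16.5²·0.83 + 17.7²·0.55] + 210.276 = 398.277 + 210.276 = 608.553.
Reliability = 608.553 / 795.816 = 0.765.

0.765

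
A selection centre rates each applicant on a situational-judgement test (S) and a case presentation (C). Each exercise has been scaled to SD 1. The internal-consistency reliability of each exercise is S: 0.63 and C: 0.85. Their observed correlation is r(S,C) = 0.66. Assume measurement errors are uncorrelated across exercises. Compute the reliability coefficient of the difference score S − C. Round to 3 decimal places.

Var(S−C) = 1 + 1 − 2·0.66 = 2 − 1.32 = 0.68.
With uncorrelated errors the cross-covariances are all true-score covariance, so they carry over unchanged; only the diagonal terms shrink to ρᵢσᵢ².
True-score variance = [0.63 + 0.85] − 1.32 = 1.48 − 1.32 = 0.16.
Reliability = 0.16 / 0.68 = 0.235.

0.235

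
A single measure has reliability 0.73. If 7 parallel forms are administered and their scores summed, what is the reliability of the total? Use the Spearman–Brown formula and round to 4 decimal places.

ρ_k = kρ / (1 + (k−1)ρ) = 7·0.73 / (1 + 6·0.73) = 5.110 / 5.380 = 0.9498.

0.9498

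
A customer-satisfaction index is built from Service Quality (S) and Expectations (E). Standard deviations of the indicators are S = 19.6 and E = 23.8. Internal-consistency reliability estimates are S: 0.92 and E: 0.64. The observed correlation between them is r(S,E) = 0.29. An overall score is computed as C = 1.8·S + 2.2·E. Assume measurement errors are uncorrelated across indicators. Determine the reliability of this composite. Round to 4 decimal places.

0.7852

Var(C) = 1.8²·19.6² + 2.2²·23.8² + 2·[3.96·19.6·23.8·0.29] = 3986.25 + 1071.41 = 5057.66.
Because errors are independent across components, Cov(Tᵢ,Tⱼ) = Cov(Xᵢ,Xⱼ); the off-diagonal part of the true-score variance is the same as above.
True-score variance = [1.8²·19.6²·0.92 + 2.2²·23.8²·0.64] + 1071.41 = 2899.71 + 1071.41 = 3971.12.
Reliability = 3971.12 / 5057.66 = 0.7852.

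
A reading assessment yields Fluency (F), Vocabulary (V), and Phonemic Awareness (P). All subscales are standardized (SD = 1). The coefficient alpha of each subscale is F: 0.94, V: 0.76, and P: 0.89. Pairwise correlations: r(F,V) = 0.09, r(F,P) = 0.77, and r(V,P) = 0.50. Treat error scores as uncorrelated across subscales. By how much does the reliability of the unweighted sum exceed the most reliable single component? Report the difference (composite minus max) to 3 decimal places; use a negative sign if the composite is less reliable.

Var(sum) = 3 + 2.72 = 5.72; true-score variance = 2.59 + 2.72 = 5.31; composite reliability = 0.9283.
Max component reliability = 0.9400.
Difference = 0.9283 − 0.9400 = -0.012.

-0.012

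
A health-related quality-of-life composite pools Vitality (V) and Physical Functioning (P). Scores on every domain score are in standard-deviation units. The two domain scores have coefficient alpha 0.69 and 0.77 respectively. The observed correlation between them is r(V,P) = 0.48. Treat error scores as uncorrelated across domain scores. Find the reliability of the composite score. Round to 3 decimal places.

0.818

Var(V+P) = 2 + 2·[0.48] = 2 + 0.96 = 2.96.
With uncorrelated errors the cross-covariances are all true-score covariance, so they carry over unchanged; only the diagonal terms shrink to ρᵢσᵢ².
True-score variance = [0.69 + 0.77] + 0.96 = 1.46 + 0.96 = 2.42.
Reliability = 2.42 / 2.96 = 0.818.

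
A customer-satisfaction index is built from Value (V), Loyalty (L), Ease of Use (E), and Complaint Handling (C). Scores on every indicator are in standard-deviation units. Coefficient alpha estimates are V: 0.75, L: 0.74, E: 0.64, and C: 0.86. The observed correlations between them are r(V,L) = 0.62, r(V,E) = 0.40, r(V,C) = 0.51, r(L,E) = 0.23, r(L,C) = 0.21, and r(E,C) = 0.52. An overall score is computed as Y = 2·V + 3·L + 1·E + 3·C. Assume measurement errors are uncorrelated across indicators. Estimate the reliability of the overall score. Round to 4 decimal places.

Var(Y) = 2² + 3² + 1 + 3² + 2·[6·0.62 + 2·0.40 + 6·0.51 + 3·0.23 + 9·0.21 + 3·0.52] = 23 + 23.44 = 46.44.
With uncorrelated errors the cross-covariances are all true-score covariance, so they carry over unchanged; only the diagonal terms shrink to ρᵢσᵢ².
True-score variance = [2²·0.75 + 3²·0.74 + 0.64 + 3²·0.86] + 23.44 = 18.04 + 23.44 = 41.48.
Reliability = 41.48 / 46.44 = 0.8932.

0.8932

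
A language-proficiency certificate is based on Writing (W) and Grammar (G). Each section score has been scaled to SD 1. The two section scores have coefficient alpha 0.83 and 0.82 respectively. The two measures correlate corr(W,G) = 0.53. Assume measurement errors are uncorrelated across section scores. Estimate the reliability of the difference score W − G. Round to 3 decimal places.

0.628

Var(W−G) = 1 + 1 − 2·0.53 = 2 − 1.06 = 0.94.
With uncorrelated errors the cross-covariances are all true-score covariance, so they carry over unchanged; only the diagonal terms shrink to ρᵢσᵢ².
True-score variance = [0.83 + 0.82] − 1.06 = 1.65 − 1.06 = 0.59.
Reliability = 0.59 / 0.94 = 0.628.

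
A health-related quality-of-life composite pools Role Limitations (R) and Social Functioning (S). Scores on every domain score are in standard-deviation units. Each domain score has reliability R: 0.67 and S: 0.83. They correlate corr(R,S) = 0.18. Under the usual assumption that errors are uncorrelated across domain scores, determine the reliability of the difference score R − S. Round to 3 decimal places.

Var(R−S) = 1 + 1 − 2·0.18 = 2 − 0.36 = 1.64.
Under uncorrelated errors the observed covariances equal the true-score covariances, so only the own-variance terms attenuate.
True-score variance = [0.67 + 0.83] − 0.36 = 1.5 − 0.36 = 1.14.
Reliability = 1.14 / 1.64 = 0.695.

0.695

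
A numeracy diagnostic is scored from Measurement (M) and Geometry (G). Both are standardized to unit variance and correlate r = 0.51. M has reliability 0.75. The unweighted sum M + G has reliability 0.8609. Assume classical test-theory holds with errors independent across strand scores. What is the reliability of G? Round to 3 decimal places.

0.830

Var(M+G) = 2 + 2·0.51 = 3.020.
True-score variance = ρ_M + ρ_G + 2·0.51, so 0.8609 = (0.75 + ρ_G + 1.02) / 3.020.
ρ_G = 0.8609·3.020 − 0.75 − 1.02 = 0.830.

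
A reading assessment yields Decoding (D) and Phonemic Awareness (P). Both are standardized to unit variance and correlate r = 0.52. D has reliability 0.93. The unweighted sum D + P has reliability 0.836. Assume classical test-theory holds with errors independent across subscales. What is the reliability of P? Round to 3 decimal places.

Var(D+P) = 2 + 2·0.52 = 3.040.
True-score variance = ρ_D + ρ_P + 2·0.52, so 0.836 = (0.93 + ρ_P + 1.04) / 3.040.
ρ_P = 0.836·3.040 − 0.93 − 1.04 = 0.571.

0.571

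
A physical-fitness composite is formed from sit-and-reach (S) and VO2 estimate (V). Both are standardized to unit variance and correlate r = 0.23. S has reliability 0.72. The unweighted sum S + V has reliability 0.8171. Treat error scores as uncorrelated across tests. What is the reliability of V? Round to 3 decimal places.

Var(S+V) = 2 + 2·0.23 = 2.460.
True-score variance = ρ_S + ρ_V + 2·0.23, so 0.8171 = (0.72 + ρ_V + 0.46) / 2.460.
ρ_V = 0.8171·2.460 − 0.72 − 0.46 = 0.830.

0.830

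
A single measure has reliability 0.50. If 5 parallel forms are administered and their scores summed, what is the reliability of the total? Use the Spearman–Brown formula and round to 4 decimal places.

ρ_k = kρ / (1 + (k−1)ρ) = 5·0.50 / (1 + 4·0.50) = 2.500 / 3.000 = 0.8333.

0.8333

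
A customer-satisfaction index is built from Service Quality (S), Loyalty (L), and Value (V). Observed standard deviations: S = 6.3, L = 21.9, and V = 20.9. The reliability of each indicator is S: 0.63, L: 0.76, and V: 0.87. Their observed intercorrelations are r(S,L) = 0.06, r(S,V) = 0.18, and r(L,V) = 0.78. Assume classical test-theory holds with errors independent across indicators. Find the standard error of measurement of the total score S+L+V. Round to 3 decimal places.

Var(total) = 956.11 + 777.985 = 1734.1.
True-score variance = 769.533 + 777.985 = 1547.52, so reliability = 0.8924.
Error variance = 1734.1 − 1547.52 = 186.577; SEM = √186.577 = 13.659.

13.659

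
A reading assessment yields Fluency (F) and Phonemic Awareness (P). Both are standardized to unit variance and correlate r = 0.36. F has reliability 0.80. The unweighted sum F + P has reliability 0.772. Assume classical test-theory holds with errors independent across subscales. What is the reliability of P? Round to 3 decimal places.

0.580

Var(F+P) = 2 + 2·0.36 = 2.720.
True-score variance = ρ_F + ρ_P + 2·0.36, so 0.772 = (0.80 + ρ_P + 0.72) / 2.720.
ρ_P = 0.772·2.720 − 0.80 − 0.72 = 0.580.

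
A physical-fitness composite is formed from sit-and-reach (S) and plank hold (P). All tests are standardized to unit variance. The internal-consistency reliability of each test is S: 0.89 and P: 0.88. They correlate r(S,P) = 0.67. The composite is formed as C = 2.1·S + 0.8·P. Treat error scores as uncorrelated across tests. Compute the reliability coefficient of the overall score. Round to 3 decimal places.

0.923

Var(C) = 2.1² + 0.8² + 2·[1.68·0.67] = 5.05 + 2.2512 = 7.3012.
With uncorrelated errors the cross-covariances are all true-score covariance, so they carry over unchanged; only the diagonal terms shrink to ρᵢσᵢ².
True-score variance = [2.1²·0.89 + 0.8²·0.88] + 2.2512 = 4.4881 + 2.2512 = 6.7393.
Reliability = 6.7393 / 7.3012 = 0.923.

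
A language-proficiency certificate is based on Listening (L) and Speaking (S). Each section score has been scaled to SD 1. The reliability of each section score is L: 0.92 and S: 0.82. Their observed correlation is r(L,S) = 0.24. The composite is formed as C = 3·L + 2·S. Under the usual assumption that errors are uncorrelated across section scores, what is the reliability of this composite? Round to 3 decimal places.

0.909

Var(C) = 3² + 2² + 2·[6·0.24] = 13 + 2.88 = 15.88.
Because errors are independent across components, Cov(Tᵢ,Tⱼ) = Cov(Xᵢ,Xⱼ); the off-diagonal part of the true-score variance is the same as above.
True-score variance = [3²·0.92 + 2²·0.82] + 2.88 = 11.56 + 2.88 = 14.44.
Reliability = 14.44 / 15.88 = 0.909.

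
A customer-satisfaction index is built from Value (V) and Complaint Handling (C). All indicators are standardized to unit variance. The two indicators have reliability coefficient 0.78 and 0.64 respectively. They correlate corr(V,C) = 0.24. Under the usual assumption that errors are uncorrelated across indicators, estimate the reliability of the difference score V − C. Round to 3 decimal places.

0.618

Var(V−C) = 1 + 1 − 2·0.24 = 2 − 0.48 = 1.52.
Because errors are independent across components, Cov(Tᵢ,Tⱼ) = Cov(Xᵢ,Xⱼ); the off-diagonal part of the true-score variance is the same as above.
True-score variance = [0.78 + 0.64] − 0.48 = 1.42 − 0.48 = 0.94.
Reliability = 0.94 / 1.52 = 0.618.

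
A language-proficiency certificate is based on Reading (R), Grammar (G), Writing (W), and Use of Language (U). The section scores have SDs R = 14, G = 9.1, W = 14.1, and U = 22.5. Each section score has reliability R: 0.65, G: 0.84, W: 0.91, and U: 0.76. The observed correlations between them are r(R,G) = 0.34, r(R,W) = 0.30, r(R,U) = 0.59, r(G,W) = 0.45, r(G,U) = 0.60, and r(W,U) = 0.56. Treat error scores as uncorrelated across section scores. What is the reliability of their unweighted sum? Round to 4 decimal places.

Var(R+G+W+U) = 14² + 9.1² + 14.1² + 22.5² + 2·[14·9.1·0.34 + 14·14.1·0.30 + 14·22.5·0.59 + 9.1·14.1·0.45 + 9.1·22.5·0.60 + 14.1·22.5·0.56] = 983.87 + 1293.27 = 2277.14.
Because errors are independent across components, Cov(Tᵢ,Tⱼ) = Cov(Xᵢ,Xⱼ); the off-diagonal part of the true-score variance is the same as above.
True-score variance = [14²·0.65 + 9.1²·0.84 + 14.1²·0.91 + 22.5²·0.76] + 1293.27 = 762.628 + 1293.27 = 2055.9.
Reliability = 2055.9 / 2277.14 = 0.9028.

0.9028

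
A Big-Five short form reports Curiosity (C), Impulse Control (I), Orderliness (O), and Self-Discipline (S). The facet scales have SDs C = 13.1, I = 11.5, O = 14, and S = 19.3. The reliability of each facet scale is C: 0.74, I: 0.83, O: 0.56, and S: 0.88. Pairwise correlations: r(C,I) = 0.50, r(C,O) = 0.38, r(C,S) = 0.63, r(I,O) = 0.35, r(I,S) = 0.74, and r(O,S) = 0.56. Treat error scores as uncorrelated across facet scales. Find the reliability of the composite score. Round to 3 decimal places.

0.911

Var(C+I+O+S) = 13.1² + 11.5² + 14² + 19.3² + 2·[13.1·11.5·0.50 + 13.1·14·0.38 + 13.1·19.3·0.63 + 11.5·14·0.35 + 11.5·19.3·0.74 + 14·19.3·0.56] = 872.35 + 1352.41 = 2224.76.
Under uncorrelated errors the observed covariances equal the true-score covariances, so only the own-variance terms attenuate.
True-score variance = [13.1²·0.74 + 11.5²·0.83 + 14²·0.56 + 19.3²·0.88] + 1352.41 = 674.31 + 1352.41 = 2026.72.
Reliability = 2026.72 / 2224.76 = 0.911.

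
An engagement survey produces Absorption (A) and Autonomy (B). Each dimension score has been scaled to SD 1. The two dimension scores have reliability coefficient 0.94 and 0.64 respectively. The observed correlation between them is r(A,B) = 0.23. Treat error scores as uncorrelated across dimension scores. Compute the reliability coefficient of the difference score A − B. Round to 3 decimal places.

Var(A−B) = 1 + 1 − 2·0.23 = 2 − 0.46 = 1.54.
Under uncorrelated errors the observed covariances equal the true-score covariances, so only the own-variance terms attenuate.
True-score variance = [0.94 + 0.64] − 0.46 = 1.58 − 0.46 = 1.12.
Reliability = 1.12 / 1.54 = 0.727.

0.727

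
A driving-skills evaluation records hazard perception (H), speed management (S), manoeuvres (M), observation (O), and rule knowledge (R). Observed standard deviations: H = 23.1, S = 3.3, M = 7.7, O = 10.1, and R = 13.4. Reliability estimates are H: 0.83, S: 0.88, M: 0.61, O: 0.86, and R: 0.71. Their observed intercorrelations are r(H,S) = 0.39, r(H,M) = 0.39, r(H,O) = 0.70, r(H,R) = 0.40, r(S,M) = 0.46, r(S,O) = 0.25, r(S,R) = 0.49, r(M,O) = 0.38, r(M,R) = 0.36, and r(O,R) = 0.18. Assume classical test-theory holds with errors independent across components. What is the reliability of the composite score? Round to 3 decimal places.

0.906

Var(H+S+M+O+R) = 23.1² + 3.3² + 7.7² + 10.1² + 13.4² + 2·[23.1·3.3·0.39 + 23.1·7.7·0.39 + 23.1·10.1·0.70 + 23.1·13.4·0.40 + 3.3·7.7·0.46 + 3.3·10.1·0.25 + 3.3·13.4·0.49 + 7.7·10.1·0.38 + 7.7·13.4·0.36 + 10.1·13.4·0.18] = 885.36 + 1037.96 = 1923.32.
Under uncorrelated errors the observed covariances equal the true-score covariances, so only the own-variance terms attenuate.
True-score variance = [23.1²·0.83 + 3.3²·0.88 + 7.7²·0.61 + 10.1²·0.86 + 13.4²·0.71] + 1037.96 = 703.863 + 1037.96 = 1741.82.
Reliability = 1741.82 / 1923.32 = 0.906.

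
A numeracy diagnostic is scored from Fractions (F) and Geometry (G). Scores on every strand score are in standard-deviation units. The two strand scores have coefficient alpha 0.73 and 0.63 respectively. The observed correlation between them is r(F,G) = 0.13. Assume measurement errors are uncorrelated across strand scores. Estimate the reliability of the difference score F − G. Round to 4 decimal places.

0.6322

Var(F−G) = 1 + 1 − 2·0.13 = 2 − 0.26 = 1.74.
Under uncorrelated errors the observed covariances equal the true-score covariances, so only the own-variance terms attenuate.
True-score variance = [0.73 + 0.63] − 0.26 = 1.36 − 0.26 = 1.1.
Reliability = 1.1 / 1.74 = 0.6322.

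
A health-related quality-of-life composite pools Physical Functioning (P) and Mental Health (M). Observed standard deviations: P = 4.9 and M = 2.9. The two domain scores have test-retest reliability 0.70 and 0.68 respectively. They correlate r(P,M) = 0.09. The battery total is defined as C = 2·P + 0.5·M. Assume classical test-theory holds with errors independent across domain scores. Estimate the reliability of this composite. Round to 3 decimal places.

0.707

Var(C) = 2²·4.9² + 0.5²·2.9² + 2·[4.9·2.9·0.09] = 98.1425 + 2.5578 = 100.7.
With uncorrelated errors the cross-covariances are all true-score covariance, so they carry over unchanged; only the diagonal terms shrink to ρᵢσᵢ².
True-score variance = [2²·4.9²·0.70 + 0.5²·2.9²·0.68] + 2.5578 = 68.6577 + 2.5578 = 71.2155.
Reliability = 71.2155 / 100.7 = 0.707.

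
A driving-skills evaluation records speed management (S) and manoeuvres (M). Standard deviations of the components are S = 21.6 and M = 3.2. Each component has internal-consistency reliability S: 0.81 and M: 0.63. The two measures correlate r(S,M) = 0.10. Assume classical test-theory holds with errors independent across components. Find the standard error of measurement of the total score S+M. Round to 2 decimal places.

9.61

Var(total) = 476.8 + 13.824 = 490.624.
True-score variance = 384.365 + 13.824 = 398.189, so reliability = 0.8116.
Error variance = 490.624 − 398.189 = 92.4352; SEM = √92.4352 = 9.61.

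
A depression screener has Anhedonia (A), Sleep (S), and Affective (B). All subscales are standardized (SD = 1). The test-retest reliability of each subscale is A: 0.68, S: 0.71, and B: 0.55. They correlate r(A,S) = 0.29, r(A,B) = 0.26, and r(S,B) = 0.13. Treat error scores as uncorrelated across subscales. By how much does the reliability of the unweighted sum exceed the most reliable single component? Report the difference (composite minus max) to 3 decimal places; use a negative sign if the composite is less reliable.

0.047

Var(sum) = 3 + 1.36 = 4.36; true-score variance = 1.94 + 1.36 = 3.3; composite reliability = 0.7569.
Max component reliability = 0.7100.
Difference = 0.7569 − 0.7100 = 0.047.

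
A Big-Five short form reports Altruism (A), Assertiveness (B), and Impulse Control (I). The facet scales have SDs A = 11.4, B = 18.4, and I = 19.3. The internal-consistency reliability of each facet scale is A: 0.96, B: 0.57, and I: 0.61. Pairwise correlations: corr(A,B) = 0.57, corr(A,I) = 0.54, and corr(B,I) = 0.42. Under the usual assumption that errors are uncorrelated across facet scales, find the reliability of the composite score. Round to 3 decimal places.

0.817

Var(A+B+I) = 11.4² + 18.4² + 19.3² + 2·[11.4·18.4·0.57 + 11.4·19.3·0.54 + 18.4·19.3·0.42] = 841.01 + 775.049 = 1616.06.
With uncorrelated errors the cross-covariances are all true-score covariance, so they carry over unchanged; only the diagonal terms shrink to ρᵢσᵢ².
True-score variance = [11.4²·0.96 + 18.4²·0.57 + 19.3²·0.61] + 775.049 = 544.96 + 775.049 = 1320.01.
Reliability = 1320.01 / 1616.06 = 0.817.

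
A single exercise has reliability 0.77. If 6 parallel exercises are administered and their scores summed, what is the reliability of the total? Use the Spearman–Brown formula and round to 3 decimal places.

0.953

ρ_k = kρ / (1 + (k−1)ρ) = 6·0.77 / (1 + 5·0.77) = 4.620 / 4.850 = 0.953.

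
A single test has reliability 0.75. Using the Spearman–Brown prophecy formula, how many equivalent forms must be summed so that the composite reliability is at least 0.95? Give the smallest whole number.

k ≥ ρ*(1−ρ₁)/(ρ₁(1−ρ*)) = 0.95·0.25 / (0.75·0.05) = 6.333.
Smallest integer k = 7.

7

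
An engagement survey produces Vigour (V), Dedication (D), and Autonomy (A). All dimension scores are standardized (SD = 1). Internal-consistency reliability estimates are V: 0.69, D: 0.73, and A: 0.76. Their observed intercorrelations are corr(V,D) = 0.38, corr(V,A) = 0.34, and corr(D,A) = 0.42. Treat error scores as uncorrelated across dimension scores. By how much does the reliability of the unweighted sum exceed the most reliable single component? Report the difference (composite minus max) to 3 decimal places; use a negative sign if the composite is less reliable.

Var(sum) = 3 + 2.28 = 5.28; true-score variance = 2.18 + 2.28 = 4.46; composite reliability = 0.8447.
Max component reliability = 0.7600.
Difference = 0.8447 − 0.7600 = 0.085.

0.085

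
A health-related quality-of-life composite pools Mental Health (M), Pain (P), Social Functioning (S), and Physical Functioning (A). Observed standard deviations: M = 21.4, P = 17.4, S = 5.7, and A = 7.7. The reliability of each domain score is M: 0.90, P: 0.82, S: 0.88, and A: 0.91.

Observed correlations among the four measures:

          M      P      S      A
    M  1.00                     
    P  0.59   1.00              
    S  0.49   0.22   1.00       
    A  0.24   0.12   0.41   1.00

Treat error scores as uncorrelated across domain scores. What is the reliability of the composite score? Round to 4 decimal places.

Var(M+P+S+A) = 21.4² + 17.4² + 5.7² + 7.7² + 2·[21.4·17.4·0.59 + 21.4·5.7·0.49 + 21.4·7.7·0.24 + 17.4·5.7·0.22 + 17.4·7.7·0.12 + 5.7·7.7·0.41] = 852.5 + 749.804 = 1602.3.
Under uncorrelated errors the observed covariances equal the true-score covariances, so only the own-variance terms attenuate.
True-score variance = [21.4²·0.90 + 17.4²·0.82 + 5.7²·0.88 + 7.7²·0.91] + 749.804 = 742.972 + 749.804 = 1492.78.
Reliability = 1492.78 / 1602.3 = 0.9316.

0.9316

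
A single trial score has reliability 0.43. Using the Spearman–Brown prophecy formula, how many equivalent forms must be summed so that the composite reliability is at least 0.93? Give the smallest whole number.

k ≥ ρ*(1−ρ₁)/(ρ₁(1−ρ*)) = 0.93·0.57 / (0.43·0.07) = 17.611.
Smallest integer k = 18.

18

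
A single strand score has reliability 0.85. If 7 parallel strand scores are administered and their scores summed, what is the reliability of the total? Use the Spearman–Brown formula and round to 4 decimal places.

ρ_k = kρ / (1 + (k−1)ρ) = 7·0.85 / (1 + 6·0.85) = 5.950 / 6.100 = 0.9754.

0.9754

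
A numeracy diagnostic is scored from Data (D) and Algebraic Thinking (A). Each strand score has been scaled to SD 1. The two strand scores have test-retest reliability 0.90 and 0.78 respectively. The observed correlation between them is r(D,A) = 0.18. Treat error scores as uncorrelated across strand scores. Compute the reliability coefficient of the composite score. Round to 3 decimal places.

Var(D+A) = 2 + 2·[0.18] = 2 + 0.36 = 2.36.
Because errors are independent across components, Cov(Tᵢ,Tⱼ) = Cov(Xᵢ,Xⱼ); the off-diagonal part of the true-score variance is the same as above.
True-score variance = [0.90 + 0.78] + 0.36 = 1.68 + 0.36 = 2.04.
Reliability = 2.04 / 2.36 = 0.864.

0.864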